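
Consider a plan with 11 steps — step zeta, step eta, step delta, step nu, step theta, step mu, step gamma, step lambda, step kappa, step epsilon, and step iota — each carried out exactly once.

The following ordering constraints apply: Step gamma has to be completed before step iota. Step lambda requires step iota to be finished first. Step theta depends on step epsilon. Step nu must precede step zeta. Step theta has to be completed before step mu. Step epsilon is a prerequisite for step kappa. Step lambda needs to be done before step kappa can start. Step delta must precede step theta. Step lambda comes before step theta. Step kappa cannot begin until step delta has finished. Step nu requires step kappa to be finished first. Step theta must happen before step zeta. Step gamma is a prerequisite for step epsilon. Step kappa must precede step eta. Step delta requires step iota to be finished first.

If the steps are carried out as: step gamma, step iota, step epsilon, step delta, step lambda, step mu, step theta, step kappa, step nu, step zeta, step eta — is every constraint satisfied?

In the proposed order, step mu appears before step theta.
That contradicts the constraint that step theta must precede step mu.

No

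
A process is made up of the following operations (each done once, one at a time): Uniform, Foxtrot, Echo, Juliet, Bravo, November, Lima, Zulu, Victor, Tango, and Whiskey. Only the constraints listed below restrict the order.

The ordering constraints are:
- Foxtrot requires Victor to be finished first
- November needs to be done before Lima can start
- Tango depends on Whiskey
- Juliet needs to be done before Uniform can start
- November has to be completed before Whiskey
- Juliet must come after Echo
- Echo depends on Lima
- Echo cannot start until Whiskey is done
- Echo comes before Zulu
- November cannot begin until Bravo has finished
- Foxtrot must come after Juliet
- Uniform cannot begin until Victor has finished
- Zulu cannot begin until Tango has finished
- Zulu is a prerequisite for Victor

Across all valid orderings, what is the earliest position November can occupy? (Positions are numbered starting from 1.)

The only operation forced before November (directly or transitively) is Bravo.
With 1 mandatory predecessor, the earliest November can sit is position 1+1 = 2, and placing just that one first achieves it.

2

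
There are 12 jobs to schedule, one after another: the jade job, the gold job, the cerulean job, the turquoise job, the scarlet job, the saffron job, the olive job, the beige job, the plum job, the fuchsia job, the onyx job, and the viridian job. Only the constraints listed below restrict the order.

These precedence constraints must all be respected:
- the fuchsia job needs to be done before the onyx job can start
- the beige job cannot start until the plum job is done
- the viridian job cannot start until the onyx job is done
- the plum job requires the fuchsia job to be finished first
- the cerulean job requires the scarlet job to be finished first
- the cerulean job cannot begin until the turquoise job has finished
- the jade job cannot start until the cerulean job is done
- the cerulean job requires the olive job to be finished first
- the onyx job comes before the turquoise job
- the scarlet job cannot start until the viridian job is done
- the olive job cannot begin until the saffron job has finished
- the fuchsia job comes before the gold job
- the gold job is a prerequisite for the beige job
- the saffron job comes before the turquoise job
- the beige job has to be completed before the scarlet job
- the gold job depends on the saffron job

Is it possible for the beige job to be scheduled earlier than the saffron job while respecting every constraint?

There is a dependency chain the saffron job → the gold job → the beige job, so the beige job always comes after the saffron job.
Hence the beige job can never be scheduled before the saffron job.

No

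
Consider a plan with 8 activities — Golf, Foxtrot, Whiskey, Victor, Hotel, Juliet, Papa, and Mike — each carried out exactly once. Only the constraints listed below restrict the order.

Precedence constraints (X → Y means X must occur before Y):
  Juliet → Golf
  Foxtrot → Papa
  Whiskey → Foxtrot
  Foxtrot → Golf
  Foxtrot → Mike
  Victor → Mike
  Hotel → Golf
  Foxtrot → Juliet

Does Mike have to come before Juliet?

No chain of constraints connects Mike to Juliet in either direction.
A valid ordering placing Juliet before Mike exists, so the answer is no.

No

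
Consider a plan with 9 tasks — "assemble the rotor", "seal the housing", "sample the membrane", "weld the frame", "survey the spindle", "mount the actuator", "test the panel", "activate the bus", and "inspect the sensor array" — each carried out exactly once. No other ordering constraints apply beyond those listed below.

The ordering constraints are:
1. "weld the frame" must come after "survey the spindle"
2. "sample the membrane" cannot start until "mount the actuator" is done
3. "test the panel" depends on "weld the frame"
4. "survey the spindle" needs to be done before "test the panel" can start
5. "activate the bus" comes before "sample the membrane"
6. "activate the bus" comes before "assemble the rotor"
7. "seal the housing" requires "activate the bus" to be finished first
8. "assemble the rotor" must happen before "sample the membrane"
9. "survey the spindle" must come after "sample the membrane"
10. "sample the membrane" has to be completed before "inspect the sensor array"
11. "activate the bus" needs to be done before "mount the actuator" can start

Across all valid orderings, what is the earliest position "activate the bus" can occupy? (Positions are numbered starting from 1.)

1

Nothing is required before "activate the bus"; it can be the very first task.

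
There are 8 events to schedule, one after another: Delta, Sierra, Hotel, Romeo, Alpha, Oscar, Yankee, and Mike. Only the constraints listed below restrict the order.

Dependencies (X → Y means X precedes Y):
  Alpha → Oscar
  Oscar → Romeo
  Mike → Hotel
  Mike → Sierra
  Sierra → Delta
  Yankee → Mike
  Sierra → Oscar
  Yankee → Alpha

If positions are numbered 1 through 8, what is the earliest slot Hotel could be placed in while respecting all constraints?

3

The events that are forced before Hotel, directly or transitively, are Yankee, Mike. That's 2 events.
So at minimum 2 events come before Hotel, putting Hotel no earlier than position 3. That position is achievable by scheduling exactly those predecessors first.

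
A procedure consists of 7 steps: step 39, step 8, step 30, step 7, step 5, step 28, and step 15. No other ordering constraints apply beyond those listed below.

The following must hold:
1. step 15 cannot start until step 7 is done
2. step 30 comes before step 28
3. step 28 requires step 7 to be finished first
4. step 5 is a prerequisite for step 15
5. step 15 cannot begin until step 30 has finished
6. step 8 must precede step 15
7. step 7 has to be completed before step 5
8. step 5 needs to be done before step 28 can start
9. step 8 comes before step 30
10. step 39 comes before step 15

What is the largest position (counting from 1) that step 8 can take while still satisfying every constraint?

4

The steps that are forced after step 8, directly or by a chain of constraints, are step 30, step 28, step 15. That's 3 steps.
So at least 3 steps follow step 8, putting step 8 no later than position 4. That position is achievable by scheduling everything else first.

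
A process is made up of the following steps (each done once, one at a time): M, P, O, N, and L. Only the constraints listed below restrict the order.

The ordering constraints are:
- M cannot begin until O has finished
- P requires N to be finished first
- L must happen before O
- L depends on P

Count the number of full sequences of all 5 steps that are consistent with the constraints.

1

Only N has no prerequisites, so it must go first.
Continuing from there, at each step only one step has all its prerequisites placed, so the ordering is fully determined — there is exactly 1.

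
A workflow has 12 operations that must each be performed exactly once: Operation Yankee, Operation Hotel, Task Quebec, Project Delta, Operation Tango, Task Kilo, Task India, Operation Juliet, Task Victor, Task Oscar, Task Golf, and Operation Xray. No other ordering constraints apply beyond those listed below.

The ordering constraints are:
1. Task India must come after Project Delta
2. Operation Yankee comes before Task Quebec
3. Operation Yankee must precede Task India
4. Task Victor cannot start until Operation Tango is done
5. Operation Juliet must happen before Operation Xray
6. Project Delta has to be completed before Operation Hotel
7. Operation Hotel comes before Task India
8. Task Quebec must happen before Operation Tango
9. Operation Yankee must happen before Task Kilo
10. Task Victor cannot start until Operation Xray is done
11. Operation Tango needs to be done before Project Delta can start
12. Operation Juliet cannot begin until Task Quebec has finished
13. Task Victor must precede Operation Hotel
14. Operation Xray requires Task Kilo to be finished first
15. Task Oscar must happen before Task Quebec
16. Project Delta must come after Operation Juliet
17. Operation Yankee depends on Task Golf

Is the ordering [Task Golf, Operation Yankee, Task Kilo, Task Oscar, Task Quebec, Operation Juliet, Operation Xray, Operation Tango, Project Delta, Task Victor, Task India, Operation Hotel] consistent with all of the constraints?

The sequence places Task India ahead of Operation Hotel.
But one of the constraints requires Operation Hotel before Task India, so this ordering violates it.

No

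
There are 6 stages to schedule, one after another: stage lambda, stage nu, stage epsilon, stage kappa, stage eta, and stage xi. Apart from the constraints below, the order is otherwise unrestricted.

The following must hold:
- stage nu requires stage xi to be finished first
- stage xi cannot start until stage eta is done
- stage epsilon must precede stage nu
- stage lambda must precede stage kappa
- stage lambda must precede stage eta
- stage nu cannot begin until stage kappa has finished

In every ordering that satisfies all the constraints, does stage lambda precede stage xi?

There is a constraint chain stage lambda → stage eta → stage xi.
That forces stage lambda before stage xi in every valid schedule.

Yes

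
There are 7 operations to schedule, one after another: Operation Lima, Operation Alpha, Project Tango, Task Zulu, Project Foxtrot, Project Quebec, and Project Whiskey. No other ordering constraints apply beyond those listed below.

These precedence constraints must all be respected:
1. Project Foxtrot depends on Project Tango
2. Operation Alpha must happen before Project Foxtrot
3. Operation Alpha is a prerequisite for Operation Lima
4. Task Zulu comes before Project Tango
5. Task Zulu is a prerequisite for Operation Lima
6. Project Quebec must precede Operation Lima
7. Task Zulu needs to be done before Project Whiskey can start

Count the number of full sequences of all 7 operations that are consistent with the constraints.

The operations with no prerequisites are Operation Alpha, Task Zulu, Project Quebec; any of them can be placed first.
Enumerating by repeatedly choosing an available operation (one whose prerequisites are all placed) gives 175 distinct complete orderings.

175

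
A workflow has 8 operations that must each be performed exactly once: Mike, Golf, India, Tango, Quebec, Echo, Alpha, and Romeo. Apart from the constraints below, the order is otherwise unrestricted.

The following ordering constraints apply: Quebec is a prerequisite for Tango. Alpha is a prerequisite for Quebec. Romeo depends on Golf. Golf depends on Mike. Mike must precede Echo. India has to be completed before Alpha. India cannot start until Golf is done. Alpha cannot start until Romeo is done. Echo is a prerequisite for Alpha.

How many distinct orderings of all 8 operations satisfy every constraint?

Mike is the only operation with nothing required before it, so every ordering starts there.
Counting all ways to extend the partial order to a total order gives 8.

8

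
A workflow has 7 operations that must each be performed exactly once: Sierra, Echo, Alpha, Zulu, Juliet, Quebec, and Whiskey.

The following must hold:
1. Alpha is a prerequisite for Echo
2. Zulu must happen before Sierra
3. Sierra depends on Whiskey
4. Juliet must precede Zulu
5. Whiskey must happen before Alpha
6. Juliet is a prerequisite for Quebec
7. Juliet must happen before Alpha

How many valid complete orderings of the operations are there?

84

2 operations have no prerequisites (Juliet, Whiskey), so any of them could come first.
Enumerating by repeatedly choosing an available operation (one whose prerequisites are all placed) gives 84 distinct complete orderings.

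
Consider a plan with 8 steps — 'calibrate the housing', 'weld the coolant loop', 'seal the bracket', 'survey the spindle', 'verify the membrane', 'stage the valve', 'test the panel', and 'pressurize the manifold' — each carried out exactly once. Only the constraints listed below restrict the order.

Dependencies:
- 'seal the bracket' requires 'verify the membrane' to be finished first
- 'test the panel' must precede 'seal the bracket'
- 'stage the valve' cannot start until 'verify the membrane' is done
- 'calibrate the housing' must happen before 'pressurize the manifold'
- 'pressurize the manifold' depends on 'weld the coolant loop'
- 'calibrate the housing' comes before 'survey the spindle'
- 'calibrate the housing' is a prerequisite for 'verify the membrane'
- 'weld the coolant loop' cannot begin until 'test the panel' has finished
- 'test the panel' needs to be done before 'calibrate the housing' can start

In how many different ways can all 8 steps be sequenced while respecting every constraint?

Only 'test the panel' has no prerequisites, so it must go first.
Counting all ways to extend the partial order to a total order gives 160.

160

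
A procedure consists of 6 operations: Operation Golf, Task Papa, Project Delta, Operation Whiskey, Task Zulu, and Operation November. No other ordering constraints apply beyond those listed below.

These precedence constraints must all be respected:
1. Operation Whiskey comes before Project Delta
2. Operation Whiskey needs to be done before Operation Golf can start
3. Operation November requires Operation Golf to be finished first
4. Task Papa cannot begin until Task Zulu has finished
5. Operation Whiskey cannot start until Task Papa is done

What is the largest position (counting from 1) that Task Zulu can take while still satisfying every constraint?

The operations that are forced after Task Zulu, directly or by a chain of constraints, are Operation Golf, Task Papa, Project Delta, Operation Whiskey, Operation November. That's 5 operations.
With 5 mandatory successors out of 6 operations total, the latest slot for Task Zulu is 6−5 = 1, and it's reachable by doing all non-successors before Task Zulu.

1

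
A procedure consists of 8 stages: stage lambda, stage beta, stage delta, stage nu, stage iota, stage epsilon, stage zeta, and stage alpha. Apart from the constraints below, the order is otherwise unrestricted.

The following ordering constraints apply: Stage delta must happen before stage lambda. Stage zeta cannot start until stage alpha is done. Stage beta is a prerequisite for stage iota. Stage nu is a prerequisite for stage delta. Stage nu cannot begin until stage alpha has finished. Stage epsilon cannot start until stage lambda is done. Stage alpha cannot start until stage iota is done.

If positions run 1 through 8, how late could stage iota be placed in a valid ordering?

2

The stages that are forced after stage iota, directly or by a chain of constraints, are stage lambda, stage delta, stage nu, stage epsilon, stage zeta, stage alpha. That's 6 stages.
With 6 mandatory successors out of 8 stages total, the latest slot for stage iota is 8−6 = 2, and it's reachable by doing all non-successors before stage iota.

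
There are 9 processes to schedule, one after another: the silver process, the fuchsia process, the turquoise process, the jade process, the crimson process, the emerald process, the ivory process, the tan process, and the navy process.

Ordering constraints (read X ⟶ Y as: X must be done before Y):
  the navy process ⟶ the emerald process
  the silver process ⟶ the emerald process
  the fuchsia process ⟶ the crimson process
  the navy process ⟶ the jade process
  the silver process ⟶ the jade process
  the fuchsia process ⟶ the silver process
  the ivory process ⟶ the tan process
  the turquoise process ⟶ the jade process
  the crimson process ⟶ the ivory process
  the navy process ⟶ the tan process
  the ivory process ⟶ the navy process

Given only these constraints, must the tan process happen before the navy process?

The constraints actually force the navy process before the tan process (via the navy process → the tan process), not the other way around.
So the tan process does not have to come before the navy process — it cannot.

No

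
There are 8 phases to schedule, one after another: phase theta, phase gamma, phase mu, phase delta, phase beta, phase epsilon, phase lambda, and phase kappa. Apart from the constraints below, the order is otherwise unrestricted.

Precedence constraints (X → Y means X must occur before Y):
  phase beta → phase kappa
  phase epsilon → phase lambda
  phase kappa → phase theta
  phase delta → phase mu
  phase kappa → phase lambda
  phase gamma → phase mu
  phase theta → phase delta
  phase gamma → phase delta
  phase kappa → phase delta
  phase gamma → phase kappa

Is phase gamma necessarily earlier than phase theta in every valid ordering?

Chaining the stated constraints: phase gamma → phase kappa → phase theta.
So phase gamma must precede phase theta in any valid ordering.

Yes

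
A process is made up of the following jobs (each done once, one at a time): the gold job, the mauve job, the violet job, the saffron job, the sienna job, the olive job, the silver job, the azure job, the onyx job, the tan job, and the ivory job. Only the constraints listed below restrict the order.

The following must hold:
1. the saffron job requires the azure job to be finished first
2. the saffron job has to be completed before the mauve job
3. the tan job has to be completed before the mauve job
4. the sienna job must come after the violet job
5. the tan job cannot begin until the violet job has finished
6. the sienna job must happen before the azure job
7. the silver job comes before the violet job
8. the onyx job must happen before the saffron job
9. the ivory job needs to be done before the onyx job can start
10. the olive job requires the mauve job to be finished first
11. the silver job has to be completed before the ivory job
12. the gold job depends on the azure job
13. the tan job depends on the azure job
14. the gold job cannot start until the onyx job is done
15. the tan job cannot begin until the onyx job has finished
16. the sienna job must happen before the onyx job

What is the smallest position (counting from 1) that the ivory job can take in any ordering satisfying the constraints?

2

The only job forced before the ivory job (directly or transitively) is the silver job.
So at minimum 1 job comes before the ivory job, putting the ivory job no earlier than position 2. That position is achievable by scheduling exactly that predecessor first.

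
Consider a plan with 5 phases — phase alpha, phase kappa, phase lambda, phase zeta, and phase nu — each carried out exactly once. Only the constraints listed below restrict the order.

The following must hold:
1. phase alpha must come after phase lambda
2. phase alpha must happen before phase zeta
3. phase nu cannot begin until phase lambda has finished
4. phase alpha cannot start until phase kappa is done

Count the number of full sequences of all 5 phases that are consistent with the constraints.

7

2 phases have no prerequisites (phase kappa, phase lambda), so any of them could come first.
Counting all ways to extend the partial order to a total order gives 7.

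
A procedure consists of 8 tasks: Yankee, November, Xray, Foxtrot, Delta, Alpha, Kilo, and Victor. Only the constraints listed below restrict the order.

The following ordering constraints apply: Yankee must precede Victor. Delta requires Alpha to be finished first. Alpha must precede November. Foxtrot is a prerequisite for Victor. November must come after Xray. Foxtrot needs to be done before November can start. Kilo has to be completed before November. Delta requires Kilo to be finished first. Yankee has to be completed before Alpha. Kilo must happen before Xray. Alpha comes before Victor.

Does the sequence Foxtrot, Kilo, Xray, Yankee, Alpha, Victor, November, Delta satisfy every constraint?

Going through the constraints one by one, each required predecessor appears earlier in the sequence than its dependent — e.g. Kilo (position 2) is before Delta (position 8), as required.

Yes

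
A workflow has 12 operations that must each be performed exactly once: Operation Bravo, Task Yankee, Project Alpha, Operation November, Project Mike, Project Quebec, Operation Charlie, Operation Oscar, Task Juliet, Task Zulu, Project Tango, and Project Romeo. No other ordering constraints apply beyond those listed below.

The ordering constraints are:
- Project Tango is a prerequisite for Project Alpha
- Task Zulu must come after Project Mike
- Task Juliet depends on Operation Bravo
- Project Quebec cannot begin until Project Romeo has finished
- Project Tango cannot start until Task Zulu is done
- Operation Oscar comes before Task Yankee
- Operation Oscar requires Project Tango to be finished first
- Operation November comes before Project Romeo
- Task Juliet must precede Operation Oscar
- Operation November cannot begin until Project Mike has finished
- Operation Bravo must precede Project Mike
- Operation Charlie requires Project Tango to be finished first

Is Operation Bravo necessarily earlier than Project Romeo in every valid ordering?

Yes

There is a constraint chain Operation Bravo → Project Mike → Operation November → Project Romeo.
That forces Operation Bravo before Project Romeo in every valid schedule.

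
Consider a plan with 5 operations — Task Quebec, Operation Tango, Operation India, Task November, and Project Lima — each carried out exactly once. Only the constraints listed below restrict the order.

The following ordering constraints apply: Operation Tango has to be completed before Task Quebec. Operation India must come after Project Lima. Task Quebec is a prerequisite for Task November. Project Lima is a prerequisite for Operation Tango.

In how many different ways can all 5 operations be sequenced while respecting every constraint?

Project Lima is the only operation with nothing required before it, so every ordering starts there.
Systematically extending each partial ordering one operation at a time and counting, there are 4 complete orderings.

4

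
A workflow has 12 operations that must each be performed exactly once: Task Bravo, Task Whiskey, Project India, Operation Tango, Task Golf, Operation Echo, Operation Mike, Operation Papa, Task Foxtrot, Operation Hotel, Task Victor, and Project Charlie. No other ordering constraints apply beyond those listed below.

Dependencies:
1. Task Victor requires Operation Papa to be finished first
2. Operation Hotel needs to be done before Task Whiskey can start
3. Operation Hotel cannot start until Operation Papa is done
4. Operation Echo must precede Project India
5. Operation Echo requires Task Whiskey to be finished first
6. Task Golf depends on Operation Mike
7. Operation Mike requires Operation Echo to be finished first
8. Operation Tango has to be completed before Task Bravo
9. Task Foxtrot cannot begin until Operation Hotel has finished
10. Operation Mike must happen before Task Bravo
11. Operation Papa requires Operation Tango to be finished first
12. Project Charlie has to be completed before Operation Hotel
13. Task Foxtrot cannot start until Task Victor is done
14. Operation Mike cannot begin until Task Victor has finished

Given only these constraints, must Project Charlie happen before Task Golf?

Following the dependencies: Project Charlie → Operation Hotel → Task Whiskey → Operation Echo → Operation Mike → Task Golf.
That forces Project Charlie before Task Golf in every valid schedule.

Yes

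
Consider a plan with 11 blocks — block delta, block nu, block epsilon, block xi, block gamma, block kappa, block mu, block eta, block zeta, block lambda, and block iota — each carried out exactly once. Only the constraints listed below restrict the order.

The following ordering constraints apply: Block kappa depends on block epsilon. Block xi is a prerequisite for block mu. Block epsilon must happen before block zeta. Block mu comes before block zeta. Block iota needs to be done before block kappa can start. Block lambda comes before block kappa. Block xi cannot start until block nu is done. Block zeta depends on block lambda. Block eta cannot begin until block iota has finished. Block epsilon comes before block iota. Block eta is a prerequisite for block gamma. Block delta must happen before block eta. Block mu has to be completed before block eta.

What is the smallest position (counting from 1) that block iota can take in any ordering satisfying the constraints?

2

The only block forced before block iota (directly or transitively) is block epsilon.
So at minimum 1 block comes before block iota, putting block iota no earlier than position 2. That position is achievable by scheduling exactly that predecessor first.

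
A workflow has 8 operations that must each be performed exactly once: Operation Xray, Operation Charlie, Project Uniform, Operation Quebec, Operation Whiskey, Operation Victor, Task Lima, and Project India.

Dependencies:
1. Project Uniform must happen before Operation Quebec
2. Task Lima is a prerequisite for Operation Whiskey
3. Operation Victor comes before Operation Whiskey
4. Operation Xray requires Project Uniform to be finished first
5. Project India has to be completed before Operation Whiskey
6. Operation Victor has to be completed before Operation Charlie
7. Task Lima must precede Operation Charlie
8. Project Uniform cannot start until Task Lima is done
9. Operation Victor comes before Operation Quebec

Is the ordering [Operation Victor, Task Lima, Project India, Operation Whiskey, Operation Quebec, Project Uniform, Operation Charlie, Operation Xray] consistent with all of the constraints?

No

The sequence places Operation Quebec ahead of Project Uniform.
But one of the constraints requires Project Uniform before Operation Quebec, so this ordering violates it.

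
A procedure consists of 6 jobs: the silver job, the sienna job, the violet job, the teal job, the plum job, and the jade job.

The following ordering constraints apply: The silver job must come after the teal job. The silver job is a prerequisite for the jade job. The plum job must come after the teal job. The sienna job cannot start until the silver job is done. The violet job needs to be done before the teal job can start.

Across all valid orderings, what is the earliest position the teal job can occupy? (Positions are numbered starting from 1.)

Working backwards through the constraints from the teal job, its only required predecessor is the violet job.
So at minimum 1 job comes before the teal job, putting the teal job no earlier than position 2. That position is achievable by scheduling exactly that predecessor first.

2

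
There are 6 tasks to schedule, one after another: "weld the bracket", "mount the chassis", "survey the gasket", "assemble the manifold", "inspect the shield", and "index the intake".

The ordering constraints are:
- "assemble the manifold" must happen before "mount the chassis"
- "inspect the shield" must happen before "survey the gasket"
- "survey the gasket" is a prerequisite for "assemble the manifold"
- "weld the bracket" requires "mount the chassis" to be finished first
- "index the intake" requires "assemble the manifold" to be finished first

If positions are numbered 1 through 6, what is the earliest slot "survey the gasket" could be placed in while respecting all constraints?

The only task forced before "survey the gasket" (directly or transitively) is "inspect the shield".
With 1 mandatory predecessor, the earliest "survey the gasket" can sit is position 1+1 = 2, and placing just that one first achieves it.

2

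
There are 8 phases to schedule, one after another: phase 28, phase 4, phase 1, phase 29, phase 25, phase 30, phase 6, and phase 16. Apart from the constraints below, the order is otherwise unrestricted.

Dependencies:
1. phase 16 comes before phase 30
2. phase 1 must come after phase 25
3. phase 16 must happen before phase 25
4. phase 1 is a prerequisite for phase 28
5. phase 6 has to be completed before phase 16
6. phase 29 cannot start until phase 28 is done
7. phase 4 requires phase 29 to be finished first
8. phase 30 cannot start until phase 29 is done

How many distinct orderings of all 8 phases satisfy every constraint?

2

Phase 6 is the only phase with nothing required before it, so every ordering starts there.
Enumerating by repeatedly choosing an available phase (one whose prerequisites are all placed) gives 2 distinct complete orderings.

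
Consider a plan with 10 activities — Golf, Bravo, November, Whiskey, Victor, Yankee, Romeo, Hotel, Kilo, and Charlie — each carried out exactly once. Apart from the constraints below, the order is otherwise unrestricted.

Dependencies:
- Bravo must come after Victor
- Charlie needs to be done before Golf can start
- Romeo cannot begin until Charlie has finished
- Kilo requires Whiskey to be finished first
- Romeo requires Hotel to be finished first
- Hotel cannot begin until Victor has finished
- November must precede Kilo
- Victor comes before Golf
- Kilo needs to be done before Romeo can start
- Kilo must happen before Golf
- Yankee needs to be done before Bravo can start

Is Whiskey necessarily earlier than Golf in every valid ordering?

Chaining the stated constraints: Whiskey → Kilo → Golf.
That forces Whiskey before Golf in every valid schedule.

Yes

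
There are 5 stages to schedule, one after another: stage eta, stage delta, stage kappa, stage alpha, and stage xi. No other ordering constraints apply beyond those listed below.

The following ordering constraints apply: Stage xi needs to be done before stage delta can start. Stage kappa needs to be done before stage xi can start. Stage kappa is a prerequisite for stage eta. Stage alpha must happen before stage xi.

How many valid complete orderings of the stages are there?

7

The stages with no prerequisites are stage kappa, stage alpha; any of them can be placed first.
Systematically extending each partial ordering one stage at a time and counting, there are 7 complete orderings.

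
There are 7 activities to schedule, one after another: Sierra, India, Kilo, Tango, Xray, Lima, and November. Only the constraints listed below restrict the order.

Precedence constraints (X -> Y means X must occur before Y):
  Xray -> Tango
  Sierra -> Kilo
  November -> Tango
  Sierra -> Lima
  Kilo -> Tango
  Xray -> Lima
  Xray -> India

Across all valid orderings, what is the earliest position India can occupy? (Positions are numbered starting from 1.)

2

The only activity forced before India (directly or transitively) is Xray.
So at minimum 1 activity comes before India, putting India no earlier than position 2. That position is achievable by scheduling exactly that predecessor first.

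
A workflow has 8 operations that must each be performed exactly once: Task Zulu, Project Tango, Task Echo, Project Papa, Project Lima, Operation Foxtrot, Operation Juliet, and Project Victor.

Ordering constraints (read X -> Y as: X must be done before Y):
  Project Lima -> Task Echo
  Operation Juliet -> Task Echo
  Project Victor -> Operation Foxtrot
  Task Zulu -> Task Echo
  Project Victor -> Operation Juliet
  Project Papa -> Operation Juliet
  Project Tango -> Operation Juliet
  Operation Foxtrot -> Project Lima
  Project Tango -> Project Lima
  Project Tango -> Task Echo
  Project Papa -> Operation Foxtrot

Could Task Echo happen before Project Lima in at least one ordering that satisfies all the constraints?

No

There is a dependency chain Project Lima → Task Echo, so Task Echo always comes after Project Lima.
Hence Task Echo can never be scheduled before Project Lima.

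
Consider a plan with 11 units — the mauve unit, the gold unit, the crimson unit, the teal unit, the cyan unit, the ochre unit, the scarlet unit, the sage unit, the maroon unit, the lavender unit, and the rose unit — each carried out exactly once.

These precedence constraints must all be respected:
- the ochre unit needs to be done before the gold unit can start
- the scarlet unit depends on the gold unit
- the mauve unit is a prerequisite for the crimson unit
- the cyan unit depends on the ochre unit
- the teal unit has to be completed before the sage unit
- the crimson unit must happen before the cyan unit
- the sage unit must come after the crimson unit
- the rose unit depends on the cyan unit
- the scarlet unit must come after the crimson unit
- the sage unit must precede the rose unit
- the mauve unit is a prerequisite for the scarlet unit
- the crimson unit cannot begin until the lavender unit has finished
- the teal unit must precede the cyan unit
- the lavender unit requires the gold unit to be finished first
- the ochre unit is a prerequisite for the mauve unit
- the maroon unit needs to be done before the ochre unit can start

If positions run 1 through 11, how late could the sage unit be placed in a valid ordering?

The only unit forced after the sage unit (directly or by a chain) is the rose unit.
With 1 mandatory successor out of 11 units total, the latest slot for the sage unit is 11−1 = 10, and it's reachable by doing all non-successors before the sage unit.

10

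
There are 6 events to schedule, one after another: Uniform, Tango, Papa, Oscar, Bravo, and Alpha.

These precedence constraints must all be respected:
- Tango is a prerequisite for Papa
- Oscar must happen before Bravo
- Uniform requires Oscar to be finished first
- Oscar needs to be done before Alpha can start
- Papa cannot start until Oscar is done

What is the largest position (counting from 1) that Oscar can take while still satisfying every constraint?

2

The events that are forced after Oscar, directly or by a chain of constraints, are Uniform, Papa, Bravo, Alpha. That's 4 events.
So at least 4 events follow Oscar, putting Oscar no later than position 2. That position is achievable by scheduling everything else first.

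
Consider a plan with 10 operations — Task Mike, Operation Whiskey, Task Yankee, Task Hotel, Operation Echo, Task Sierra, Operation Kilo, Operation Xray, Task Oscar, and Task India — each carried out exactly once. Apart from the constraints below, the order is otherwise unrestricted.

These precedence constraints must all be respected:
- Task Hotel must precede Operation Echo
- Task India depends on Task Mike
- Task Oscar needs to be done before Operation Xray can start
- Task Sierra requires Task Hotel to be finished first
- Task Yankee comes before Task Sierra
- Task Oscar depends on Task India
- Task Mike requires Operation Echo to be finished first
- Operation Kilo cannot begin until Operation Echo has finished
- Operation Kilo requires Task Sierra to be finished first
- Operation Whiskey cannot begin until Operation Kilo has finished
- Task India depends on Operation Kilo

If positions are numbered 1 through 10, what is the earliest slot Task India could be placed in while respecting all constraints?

7

Every operation that must precede Task India has to come before it. Tracing all chains that end at Task India, those operations are: Task Mike, Task Yankee, Task Hotel, Operation Echo, Task Sierra, Operation Kilo — 6 in total.
So at minimum 6 operations come before Task India, putting Task India no earlier than position 7. That position is achievable by scheduling exactly those predecessors first.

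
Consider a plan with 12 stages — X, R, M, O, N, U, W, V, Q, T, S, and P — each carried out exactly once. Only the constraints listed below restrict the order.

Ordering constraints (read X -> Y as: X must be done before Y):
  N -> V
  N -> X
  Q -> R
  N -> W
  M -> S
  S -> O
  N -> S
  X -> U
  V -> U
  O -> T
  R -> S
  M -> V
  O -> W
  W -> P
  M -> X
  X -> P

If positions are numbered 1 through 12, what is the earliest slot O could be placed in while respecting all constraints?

The stages that are forced before O, directly or transitively, are R, M, N, Q, S. That's 5 stages.
So at minimum 5 stages come before O, putting O no earlier than position 6. That position is achievable by scheduling exactly those predecessors first.

6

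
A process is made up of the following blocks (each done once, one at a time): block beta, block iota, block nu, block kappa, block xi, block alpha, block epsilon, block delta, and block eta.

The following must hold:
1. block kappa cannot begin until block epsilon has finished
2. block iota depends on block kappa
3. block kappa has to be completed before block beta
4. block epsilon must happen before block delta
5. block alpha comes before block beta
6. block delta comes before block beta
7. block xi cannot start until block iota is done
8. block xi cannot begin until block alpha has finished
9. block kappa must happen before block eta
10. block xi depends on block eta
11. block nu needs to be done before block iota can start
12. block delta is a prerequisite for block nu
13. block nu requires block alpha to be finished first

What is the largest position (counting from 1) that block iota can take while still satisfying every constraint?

The only block forced after block iota (directly or by a chain) is block xi.
So at least 1 block follows block iota, putting block iota no later than position 8. That position is achievable by scheduling everything else first.

8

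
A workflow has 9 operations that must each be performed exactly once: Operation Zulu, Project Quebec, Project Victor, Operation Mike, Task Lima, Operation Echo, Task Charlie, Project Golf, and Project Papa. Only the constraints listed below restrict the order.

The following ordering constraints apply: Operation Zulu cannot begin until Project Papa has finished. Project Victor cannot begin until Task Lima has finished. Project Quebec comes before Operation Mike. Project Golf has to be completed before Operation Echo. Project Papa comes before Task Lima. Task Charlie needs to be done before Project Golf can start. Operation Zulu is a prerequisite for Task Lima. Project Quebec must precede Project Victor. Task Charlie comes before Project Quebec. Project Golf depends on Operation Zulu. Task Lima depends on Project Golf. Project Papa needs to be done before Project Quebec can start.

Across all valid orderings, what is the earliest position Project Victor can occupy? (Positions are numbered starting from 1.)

The operations that are forced before Project Victor, directly or transitively, are Operation Zulu, Project Quebec, Task Lima, Task Charlie, Project Golf, Project Papa. That's 6 operations.
With 6 mandatory predecessors, the earliest Project Victor can sit is position 6+1 = 7, and placing just those 6 first achieves it.

7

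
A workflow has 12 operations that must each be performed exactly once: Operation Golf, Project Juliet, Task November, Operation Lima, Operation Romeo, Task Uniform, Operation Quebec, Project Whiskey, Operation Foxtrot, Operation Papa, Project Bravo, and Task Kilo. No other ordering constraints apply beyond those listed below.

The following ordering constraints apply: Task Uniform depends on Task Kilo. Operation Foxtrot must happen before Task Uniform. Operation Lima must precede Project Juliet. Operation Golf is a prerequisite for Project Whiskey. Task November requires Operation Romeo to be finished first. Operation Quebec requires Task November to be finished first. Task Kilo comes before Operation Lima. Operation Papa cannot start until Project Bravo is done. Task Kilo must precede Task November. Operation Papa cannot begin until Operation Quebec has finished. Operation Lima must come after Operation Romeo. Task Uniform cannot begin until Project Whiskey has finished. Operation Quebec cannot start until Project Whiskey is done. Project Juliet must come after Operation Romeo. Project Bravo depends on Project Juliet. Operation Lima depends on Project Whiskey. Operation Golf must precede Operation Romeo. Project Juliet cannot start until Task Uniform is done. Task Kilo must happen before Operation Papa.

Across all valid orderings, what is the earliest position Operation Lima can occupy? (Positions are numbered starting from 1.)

Every operation that must precede Operation Lima has to come before it. Tracing all chains that end at Operation Lima, those operations are: Operation Golf, Operation Romeo, Project Whiskey, Task Kilo — 4 in total.
So at minimum 4 operations come before Operation Lima, putting Operation Lima no earlier than position 5. That position is achievable by scheduling exactly those predecessors first.

5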